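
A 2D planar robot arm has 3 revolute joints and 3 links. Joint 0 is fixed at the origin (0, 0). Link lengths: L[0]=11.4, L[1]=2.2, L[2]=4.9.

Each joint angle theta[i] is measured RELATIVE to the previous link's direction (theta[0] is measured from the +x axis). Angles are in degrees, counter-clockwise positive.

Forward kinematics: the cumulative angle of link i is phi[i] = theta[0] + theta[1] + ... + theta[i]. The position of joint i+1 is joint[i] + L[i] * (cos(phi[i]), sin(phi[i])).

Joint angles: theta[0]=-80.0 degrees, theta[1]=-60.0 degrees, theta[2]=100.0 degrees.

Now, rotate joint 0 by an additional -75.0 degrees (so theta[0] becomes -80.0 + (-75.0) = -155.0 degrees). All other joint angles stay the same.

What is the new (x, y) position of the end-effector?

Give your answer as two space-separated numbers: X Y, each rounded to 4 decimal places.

Answer: -14.2049 -7.9969

Derivation:
joint[0] = (0.0000, 0.0000)  (base)
link 0: phi[0] = -155 = -155 deg
  cos(-155 deg) = -0.9063, sin(-155 deg) = -0.4226
  joint[1] = (0.0000, 0.0000) + 11.4 * (-0.9063, -0.4226) = (0.0000 + -10.3319, 0.0000 + -4.8178) = (-10.3319, -4.8178)
link 1: phi[1] = -155 + -60 = -215 deg
  cos(-215 deg) = -0.8192, sin(-215 deg) = 0.5736
  joint[2] = (-10.3319, -4.8178) + 2.2 * (-0.8192, 0.5736) = (-10.3319 + -1.8021, -4.8178 + 1.2619) = (-12.1340, -3.5560)
link 2: phi[2] = -155 + -60 + 100 = -115 deg
  cos(-115 deg) = -0.4226, sin(-115 deg) = -0.9063
  joint[3] = (-12.1340, -3.5560) + 4.9 * (-0.4226, -0.9063) = (-12.1340 + -2.0708, -3.5560 + -4.4409) = (-14.2049, -7.9969)
End effector: (-14.2049, -7.9969)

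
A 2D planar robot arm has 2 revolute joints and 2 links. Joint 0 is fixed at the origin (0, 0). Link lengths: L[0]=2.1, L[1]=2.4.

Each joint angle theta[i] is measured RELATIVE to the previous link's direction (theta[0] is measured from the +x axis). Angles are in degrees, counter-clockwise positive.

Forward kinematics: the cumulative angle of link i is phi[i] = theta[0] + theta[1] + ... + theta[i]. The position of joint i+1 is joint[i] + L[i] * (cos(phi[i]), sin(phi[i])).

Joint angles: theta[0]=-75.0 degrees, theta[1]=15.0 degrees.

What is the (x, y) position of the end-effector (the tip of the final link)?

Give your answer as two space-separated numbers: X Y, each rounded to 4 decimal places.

joint[0] = (0.0000, 0.0000)  (base)
link 0: phi[0] = -75 = -75 deg
  cos(-75 deg) = 0.2588, sin(-75 deg) = -0.9659
  joint[1] = (0.0000, 0.0000) + 2.1 * (0.2588, -0.9659) = (0.0000 + 0.5435, 0.0000 + -2.0284) = (0.5435, -2.0284)
link 1: phi[1] = -75 + 15 = -60 deg
  cos(-60 deg) = 0.5000, sin(-60 deg) = -0.8660
  joint[2] = (0.5435, -2.0284) + 2.4 * (0.5000, -0.8660) = (0.5435 + 1.2000, -2.0284 + -2.0785) = (1.7435, -4.1069)
End effector: (1.7435, -4.1069)

Answer: 1.7435 -4.1069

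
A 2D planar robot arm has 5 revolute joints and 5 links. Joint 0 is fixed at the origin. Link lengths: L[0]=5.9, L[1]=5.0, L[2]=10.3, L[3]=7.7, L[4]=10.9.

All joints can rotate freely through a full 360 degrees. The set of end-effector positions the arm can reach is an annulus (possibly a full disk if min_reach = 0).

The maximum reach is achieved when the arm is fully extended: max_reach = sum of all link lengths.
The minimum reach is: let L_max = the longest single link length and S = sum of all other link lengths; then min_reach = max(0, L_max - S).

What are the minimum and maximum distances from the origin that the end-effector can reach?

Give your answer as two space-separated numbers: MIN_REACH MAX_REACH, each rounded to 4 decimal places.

Answer: 0.0000 39.8000

Derivation:
Link lengths: [5.9, 5.0, 10.3, 7.7, 10.9]
max_reach = 5.9 + 5 + 10.3 + 7.7 + 10.9 = 39.8
L_max = max([5.9, 5.0, 10.3, 7.7, 10.9]) = 10.9
S (sum of others) = 39.8 - 10.9 = 28.9
min_reach = max(0, 10.9 - 28.9) = max(0, -18) = 0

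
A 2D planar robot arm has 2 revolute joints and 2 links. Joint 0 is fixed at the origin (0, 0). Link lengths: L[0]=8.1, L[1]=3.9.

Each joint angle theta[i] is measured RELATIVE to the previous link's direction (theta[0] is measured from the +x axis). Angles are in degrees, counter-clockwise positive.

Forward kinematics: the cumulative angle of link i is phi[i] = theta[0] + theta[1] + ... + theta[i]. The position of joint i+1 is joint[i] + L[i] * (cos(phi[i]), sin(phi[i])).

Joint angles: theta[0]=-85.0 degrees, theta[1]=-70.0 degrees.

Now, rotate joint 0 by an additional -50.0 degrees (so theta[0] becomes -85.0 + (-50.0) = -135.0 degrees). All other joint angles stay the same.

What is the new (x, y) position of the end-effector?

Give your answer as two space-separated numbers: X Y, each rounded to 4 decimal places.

joint[0] = (0.0000, 0.0000)  (base)
link 0: phi[0] = -135 = -135 deg
  cos(-135 deg) = -0.7071, sin(-135 deg) = -0.7071
  joint[1] = (0.0000, 0.0000) + 8.1 * (-0.7071, -0.7071) = (0.0000 + -5.7276, 0.0000 + -5.7276) = (-5.7276, -5.7276)
link 1: phi[1] = -135 + -70 = -205 deg
  cos(-205 deg) = -0.9063, sin(-205 deg) = 0.4226
  joint[2] = (-5.7276, -5.7276) + 3.9 * (-0.9063, 0.4226) = (-5.7276 + -3.5346, -5.7276 + 1.6482) = (-9.2622, -4.0794)
End effector: (-9.2622, -4.0794)

Answer: -9.2622 -4.0794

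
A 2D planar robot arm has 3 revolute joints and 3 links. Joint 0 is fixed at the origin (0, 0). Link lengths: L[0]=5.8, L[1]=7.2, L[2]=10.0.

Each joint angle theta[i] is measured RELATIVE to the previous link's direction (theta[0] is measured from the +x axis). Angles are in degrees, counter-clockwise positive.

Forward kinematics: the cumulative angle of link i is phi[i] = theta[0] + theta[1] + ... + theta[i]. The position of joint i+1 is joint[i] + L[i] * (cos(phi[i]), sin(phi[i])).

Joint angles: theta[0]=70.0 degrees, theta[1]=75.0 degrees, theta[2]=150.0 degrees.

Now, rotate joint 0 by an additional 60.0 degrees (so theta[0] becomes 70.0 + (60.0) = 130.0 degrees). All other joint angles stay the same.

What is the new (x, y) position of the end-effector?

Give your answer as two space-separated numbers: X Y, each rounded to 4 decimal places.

Answer: -0.2916 0.5286

Derivation:
joint[0] = (0.0000, 0.0000)  (base)
link 0: phi[0] = 130 = 130 deg
  cos(130 deg) = -0.6428, sin(130 deg) = 0.7660
  joint[1] = (0.0000, 0.0000) + 5.8 * (-0.6428, 0.7660) = (0.0000 + -3.7282, 0.0000 + 4.4431) = (-3.7282, 4.4431)
link 1: phi[1] = 130 + 75 = 205 deg
  cos(205 deg) = -0.9063, sin(205 deg) = -0.4226
  joint[2] = (-3.7282, 4.4431) + 7.2 * (-0.9063, -0.4226) = (-3.7282 + -6.5254, 4.4431 + -3.0429) = (-10.2536, 1.4002)
link 2: phi[2] = 130 + 75 + 150 = 355 deg
  cos(355 deg) = 0.9962, sin(355 deg) = -0.0872
  joint[3] = (-10.2536, 1.4002) + 10 * (0.9962, -0.0872) = (-10.2536 + 9.9619, 1.4002 + -0.8716) = (-0.2916, 0.5286)
End effector: (-0.2916, 0.5286)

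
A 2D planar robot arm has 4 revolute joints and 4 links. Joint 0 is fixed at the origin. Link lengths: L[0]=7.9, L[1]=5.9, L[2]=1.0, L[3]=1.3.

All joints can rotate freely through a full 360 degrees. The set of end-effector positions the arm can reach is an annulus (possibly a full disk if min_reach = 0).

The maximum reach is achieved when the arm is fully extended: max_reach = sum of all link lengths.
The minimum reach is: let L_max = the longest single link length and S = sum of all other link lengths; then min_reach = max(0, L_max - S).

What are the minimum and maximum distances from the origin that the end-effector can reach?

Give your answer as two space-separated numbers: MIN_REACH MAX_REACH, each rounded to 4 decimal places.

Answer: 0.0000 16.1000

Derivation:
Link lengths: [7.9, 5.9, 1.0, 1.3]
max_reach = 7.9 + 5.9 + 1 + 1.3 = 16.1
L_max = max([7.9, 5.9, 1.0, 1.3]) = 7.9
S (sum of others) = 16.1 - 7.9 = 8.2
min_reach = max(0, 7.9 - 8.2) = max(0, -0.3) = 0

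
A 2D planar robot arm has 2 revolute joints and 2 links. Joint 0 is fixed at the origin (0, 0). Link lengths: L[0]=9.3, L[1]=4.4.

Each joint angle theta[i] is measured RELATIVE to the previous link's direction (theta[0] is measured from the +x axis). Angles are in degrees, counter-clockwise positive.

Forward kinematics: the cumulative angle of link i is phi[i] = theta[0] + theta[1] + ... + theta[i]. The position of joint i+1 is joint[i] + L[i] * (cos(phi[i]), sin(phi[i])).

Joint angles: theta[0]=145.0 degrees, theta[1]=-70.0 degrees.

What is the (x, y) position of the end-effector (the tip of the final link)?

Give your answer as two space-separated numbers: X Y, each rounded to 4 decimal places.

Answer: -6.4793 9.5843

Derivation:
joint[0] = (0.0000, 0.0000)  (base)
link 0: phi[0] = 145 = 145 deg
  cos(145 deg) = -0.8192, sin(145 deg) = 0.5736
  joint[1] = (0.0000, 0.0000) + 9.3 * (-0.8192, 0.5736) = (0.0000 + -7.6181, 0.0000 + 5.3343) = (-7.6181, 5.3343)
link 1: phi[1] = 145 + -70 = 75 deg
  cos(75 deg) = 0.2588, sin(75 deg) = 0.9659
  joint[2] = (-7.6181, 5.3343) + 4.4 * (0.2588, 0.9659) = (-7.6181 + 1.1388, 5.3343 + 4.2501) = (-6.4793, 9.5843)
End effector: (-6.4793, 9.5843)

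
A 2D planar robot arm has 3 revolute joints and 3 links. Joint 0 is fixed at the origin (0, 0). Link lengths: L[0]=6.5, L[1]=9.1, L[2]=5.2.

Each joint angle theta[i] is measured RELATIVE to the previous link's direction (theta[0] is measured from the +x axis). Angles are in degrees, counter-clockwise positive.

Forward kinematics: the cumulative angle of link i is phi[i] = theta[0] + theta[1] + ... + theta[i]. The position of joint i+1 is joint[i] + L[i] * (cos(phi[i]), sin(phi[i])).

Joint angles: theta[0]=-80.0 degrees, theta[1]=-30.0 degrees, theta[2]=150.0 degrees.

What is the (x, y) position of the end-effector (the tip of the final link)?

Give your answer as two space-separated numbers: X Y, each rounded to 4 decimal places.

Answer: 1.9998 -11.6100

Derivation:
joint[0] = (0.0000, 0.0000)  (base)
link 0: phi[0] = -80 = -80 deg
  cos(-80 deg) = 0.1736, sin(-80 deg) = -0.9848
  joint[1] = (0.0000, 0.0000) + 6.5 * (0.1736, -0.9848) = (0.0000 + 1.1287, 0.0000 + -6.4013) = (1.1287, -6.4013)
link 1: phi[1] = -80 + -30 = -110 deg
  cos(-110 deg) = -0.3420, sin(-110 deg) = -0.9397
  joint[2] = (1.1287, -6.4013) + 9.1 * (-0.3420, -0.9397) = (1.1287 + -3.1124, -6.4013 + -8.5512) = (-1.9837, -14.9525)
link 2: phi[2] = -80 + -30 + 150 = 40 deg
  cos(40 deg) = 0.7660, sin(40 deg) = 0.6428
  joint[3] = (-1.9837, -14.9525) + 5.2 * (0.7660, 0.6428) = (-1.9837 + 3.9834, -14.9525 + 3.3425) = (1.9998, -11.6100)
End effector: (1.9998, -11.6100)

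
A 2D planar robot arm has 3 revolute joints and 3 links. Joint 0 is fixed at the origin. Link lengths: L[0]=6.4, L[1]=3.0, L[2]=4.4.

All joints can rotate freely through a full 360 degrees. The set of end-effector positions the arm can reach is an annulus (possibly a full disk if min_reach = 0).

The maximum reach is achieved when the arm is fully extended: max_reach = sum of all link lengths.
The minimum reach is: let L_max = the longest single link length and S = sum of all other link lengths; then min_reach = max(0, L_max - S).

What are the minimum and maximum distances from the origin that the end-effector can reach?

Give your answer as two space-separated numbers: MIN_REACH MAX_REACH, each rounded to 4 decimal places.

Link lengths: [6.4, 3.0, 4.4]
max_reach = 6.4 + 3 + 4.4 = 13.8
L_max = max([6.4, 3.0, 4.4]) = 6.4
S (sum of others) = 13.8 - 6.4 = 7.4
min_reach = max(0, 6.4 - 7.4) = max(0, -1) = 0

Answer: 0.0000 13.8000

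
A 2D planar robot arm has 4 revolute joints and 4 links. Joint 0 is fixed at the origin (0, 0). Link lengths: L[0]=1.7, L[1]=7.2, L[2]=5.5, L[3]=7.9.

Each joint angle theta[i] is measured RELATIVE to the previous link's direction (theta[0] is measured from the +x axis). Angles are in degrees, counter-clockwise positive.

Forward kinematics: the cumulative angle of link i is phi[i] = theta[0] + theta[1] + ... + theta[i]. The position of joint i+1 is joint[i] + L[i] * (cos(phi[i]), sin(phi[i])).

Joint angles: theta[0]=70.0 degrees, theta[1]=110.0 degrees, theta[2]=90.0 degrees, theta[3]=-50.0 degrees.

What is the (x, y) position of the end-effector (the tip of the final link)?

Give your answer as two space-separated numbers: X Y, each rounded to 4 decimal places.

Answer: -12.6703 -8.9805

Derivation:
joint[0] = (0.0000, 0.0000)  (base)
link 0: phi[0] = 70 = 70 deg
  cos(70 deg) = 0.3420, sin(70 deg) = 0.9397
  joint[1] = (0.0000, 0.0000) + 1.7 * (0.3420, 0.9397) = (0.0000 + 0.5814, 0.0000 + 1.5975) = (0.5814, 1.5975)
link 1: phi[1] = 70 + 110 = 180 deg
  cos(180 deg) = -1.0000, sin(180 deg) = 0.0000
  joint[2] = (0.5814, 1.5975) + 7.2 * (-1.0000, 0.0000) = (0.5814 + -7.2000, 1.5975 + 0.0000) = (-6.6186, 1.5975)
link 2: phi[2] = 70 + 110 + 90 = 270 deg
  cos(270 deg) = -0.0000, sin(270 deg) = -1.0000
  joint[3] = (-6.6186, 1.5975) + 5.5 * (-0.0000, -1.0000) = (-6.6186 + -0.0000, 1.5975 + -5.5000) = (-6.6186, -3.9025)
link 3: phi[3] = 70 + 110 + 90 + -50 = 220 deg
  cos(220 deg) = -0.7660, sin(220 deg) = -0.6428
  joint[4] = (-6.6186, -3.9025) + 7.9 * (-0.7660, -0.6428) = (-6.6186 + -6.0518, -3.9025 + -5.0780) = (-12.6703, -8.9805)
End effector: (-12.6703, -8.9805)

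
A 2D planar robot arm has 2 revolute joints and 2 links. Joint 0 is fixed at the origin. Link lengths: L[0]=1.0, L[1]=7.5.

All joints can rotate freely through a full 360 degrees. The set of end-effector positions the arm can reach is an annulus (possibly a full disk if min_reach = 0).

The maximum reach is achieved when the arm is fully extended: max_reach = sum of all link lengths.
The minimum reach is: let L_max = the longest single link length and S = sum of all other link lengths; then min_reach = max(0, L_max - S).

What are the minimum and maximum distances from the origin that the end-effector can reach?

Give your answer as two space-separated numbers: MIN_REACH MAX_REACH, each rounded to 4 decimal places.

Answer: 6.5000 8.5000

Derivation:
Link lengths: [1.0, 7.5]
max_reach = 1 + 7.5 = 8.5
L_max = max([1.0, 7.5]) = 7.5
S (sum of others) = 8.5 - 7.5 = 1
min_reach = max(0, 7.5 - 1) = max(0, 6.5) = 6.5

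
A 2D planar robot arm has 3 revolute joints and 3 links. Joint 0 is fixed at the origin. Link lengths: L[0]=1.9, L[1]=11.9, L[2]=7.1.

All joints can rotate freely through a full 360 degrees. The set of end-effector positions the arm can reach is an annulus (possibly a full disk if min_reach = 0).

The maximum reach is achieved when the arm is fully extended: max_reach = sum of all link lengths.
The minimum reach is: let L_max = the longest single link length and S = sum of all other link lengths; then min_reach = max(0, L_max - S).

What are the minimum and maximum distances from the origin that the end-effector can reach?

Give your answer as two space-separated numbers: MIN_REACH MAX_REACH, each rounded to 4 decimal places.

Link lengths: [1.9, 11.9, 7.1]
max_reach = 1.9 + 11.9 + 7.1 = 20.9
L_max = max([1.9, 11.9, 7.1]) = 11.9
S (sum of others) = 20.9 - 11.9 = 9
min_reach = max(0, 11.9 - 9) = max(0, 2.9) = 2.9

Answer: 2.9000 20.9000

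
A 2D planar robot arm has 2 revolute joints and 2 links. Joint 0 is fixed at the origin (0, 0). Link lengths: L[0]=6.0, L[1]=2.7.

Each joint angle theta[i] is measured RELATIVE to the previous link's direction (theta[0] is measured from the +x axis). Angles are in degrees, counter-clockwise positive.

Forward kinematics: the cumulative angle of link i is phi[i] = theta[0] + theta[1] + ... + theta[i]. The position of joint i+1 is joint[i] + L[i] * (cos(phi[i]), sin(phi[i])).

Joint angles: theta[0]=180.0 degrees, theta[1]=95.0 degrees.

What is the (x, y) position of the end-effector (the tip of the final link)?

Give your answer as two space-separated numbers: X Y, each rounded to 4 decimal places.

Answer: -5.7647 -2.6897

Derivation:
joint[0] = (0.0000, 0.0000)  (base)
link 0: phi[0] = 180 = 180 deg
  cos(180 deg) = -1.0000, sin(180 deg) = 0.0000
  joint[1] = (0.0000, 0.0000) + 6 * (-1.0000, 0.0000) = (0.0000 + -6.0000, 0.0000 + 0.0000) = (-6.0000, 0.0000)
link 1: phi[1] = 180 + 95 = 275 deg
  cos(275 deg) = 0.0872, sin(275 deg) = -0.9962
  joint[2] = (-6.0000, 0.0000) + 2.7 * (0.0872, -0.9962) = (-6.0000 + 0.2353, 0.0000 + -2.6897) = (-5.7647, -2.6897)
End effector: (-5.7647, -2.6897)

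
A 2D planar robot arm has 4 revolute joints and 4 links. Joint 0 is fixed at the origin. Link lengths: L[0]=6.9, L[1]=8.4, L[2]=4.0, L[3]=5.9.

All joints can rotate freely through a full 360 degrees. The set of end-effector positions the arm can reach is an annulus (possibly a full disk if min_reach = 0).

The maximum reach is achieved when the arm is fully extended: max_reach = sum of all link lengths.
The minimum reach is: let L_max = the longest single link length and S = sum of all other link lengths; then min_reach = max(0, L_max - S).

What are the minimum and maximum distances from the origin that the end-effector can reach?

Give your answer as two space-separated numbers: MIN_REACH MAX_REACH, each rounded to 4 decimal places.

Answer: 0.0000 25.2000

Derivation:
Link lengths: [6.9, 8.4, 4.0, 5.9]
max_reach = 6.9 + 8.4 + 4 + 5.9 = 25.2
L_max = max([6.9, 8.4, 4.0, 5.9]) = 8.4
S (sum of others) = 25.2 - 8.4 = 16.8
min_reach = max(0, 8.4 - 16.8) = max(0, -8.4) = 0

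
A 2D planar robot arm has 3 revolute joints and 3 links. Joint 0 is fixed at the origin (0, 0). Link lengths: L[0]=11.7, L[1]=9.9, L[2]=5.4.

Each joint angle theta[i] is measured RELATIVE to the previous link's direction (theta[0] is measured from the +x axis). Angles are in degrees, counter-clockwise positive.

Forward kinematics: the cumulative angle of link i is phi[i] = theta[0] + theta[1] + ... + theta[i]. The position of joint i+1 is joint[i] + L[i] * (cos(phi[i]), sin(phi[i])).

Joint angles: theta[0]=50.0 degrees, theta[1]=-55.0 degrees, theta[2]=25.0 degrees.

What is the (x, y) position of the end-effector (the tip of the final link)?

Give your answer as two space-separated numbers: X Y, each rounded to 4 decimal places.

joint[0] = (0.0000, 0.0000)  (base)
link 0: phi[0] = 50 = 50 deg
  cos(50 deg) = 0.6428, sin(50 deg) = 0.7660
  joint[1] = (0.0000, 0.0000) + 11.7 * (0.6428, 0.7660) = (0.0000 + 7.5206, 0.0000 + 8.9627) = (7.5206, 8.9627)
link 1: phi[1] = 50 + -55 = -5 deg
  cos(-5 deg) = 0.9962, sin(-5 deg) = -0.0872
  joint[2] = (7.5206, 8.9627) + 9.9 * (0.9962, -0.0872) = (7.5206 + 9.8623, 8.9627 + -0.8628) = (17.3829, 8.0999)
link 2: phi[2] = 50 + -55 + 25 = 20 deg
  cos(20 deg) = 0.9397, sin(20 deg) = 0.3420
  joint[3] = (17.3829, 8.0999) + 5.4 * (0.9397, 0.3420) = (17.3829 + 5.0743, 8.0999 + 1.8469) = (22.4573, 9.9468)
End effector: (22.4573, 9.9468)

Answer: 22.4573 9.9468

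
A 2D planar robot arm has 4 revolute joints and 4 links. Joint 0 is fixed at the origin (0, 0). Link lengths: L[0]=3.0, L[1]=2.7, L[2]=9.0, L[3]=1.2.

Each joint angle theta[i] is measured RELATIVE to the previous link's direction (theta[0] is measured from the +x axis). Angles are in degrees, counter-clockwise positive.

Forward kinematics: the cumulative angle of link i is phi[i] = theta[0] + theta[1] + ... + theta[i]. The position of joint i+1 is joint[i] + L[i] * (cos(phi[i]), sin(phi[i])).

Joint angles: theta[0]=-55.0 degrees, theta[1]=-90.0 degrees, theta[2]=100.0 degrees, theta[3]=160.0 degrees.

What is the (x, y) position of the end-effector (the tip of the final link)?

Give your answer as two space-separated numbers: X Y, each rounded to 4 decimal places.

joint[0] = (0.0000, 0.0000)  (base)
link 0: phi[0] = -55 = -55 deg
  cos(-55 deg) = 0.5736, sin(-55 deg) = -0.8192
  joint[1] = (0.0000, 0.0000) + 3 * (0.5736, -0.8192) = (0.0000 + 1.7207, 0.0000 + -2.4575) = (1.7207, -2.4575)
link 1: phi[1] = -55 + -90 = -145 deg
  cos(-145 deg) = -0.8192, sin(-145 deg) = -0.5736
  joint[2] = (1.7207, -2.4575) + 2.7 * (-0.8192, -0.5736) = (1.7207 + -2.2117, -2.4575 + -1.5487) = (-0.4910, -4.0061)
link 2: phi[2] = -55 + -90 + 100 = -45 deg
  cos(-45 deg) = 0.7071, sin(-45 deg) = -0.7071
  joint[3] = (-0.4910, -4.0061) + 9 * (0.7071, -0.7071) = (-0.4910 + 6.3640, -4.0061 + -6.3640) = (5.8730, -10.3701)
link 3: phi[3] = -55 + -90 + 100 + 160 = 115 deg
  cos(115 deg) = -0.4226, sin(115 deg) = 0.9063
  joint[4] = (5.8730, -10.3701) + 1.2 * (-0.4226, 0.9063) = (5.8730 + -0.5071, -10.3701 + 1.0876) = (5.3658, -9.2825)
End effector: (5.3658, -9.2825)

Answer: 5.3658 -9.2825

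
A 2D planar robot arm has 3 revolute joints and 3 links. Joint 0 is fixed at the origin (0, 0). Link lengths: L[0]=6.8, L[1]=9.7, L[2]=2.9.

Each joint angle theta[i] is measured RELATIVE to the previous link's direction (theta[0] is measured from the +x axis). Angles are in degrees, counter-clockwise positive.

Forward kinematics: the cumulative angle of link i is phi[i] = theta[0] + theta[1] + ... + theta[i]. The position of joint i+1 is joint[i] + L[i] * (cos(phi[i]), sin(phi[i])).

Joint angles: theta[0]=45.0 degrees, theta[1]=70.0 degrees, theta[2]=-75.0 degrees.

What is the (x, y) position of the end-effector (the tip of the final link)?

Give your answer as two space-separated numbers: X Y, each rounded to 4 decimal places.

joint[0] = (0.0000, 0.0000)  (base)
link 0: phi[0] = 45 = 45 deg
  cos(45 deg) = 0.7071, sin(45 deg) = 0.7071
  joint[1] = (0.0000, 0.0000) + 6.8 * (0.7071, 0.7071) = (0.0000 + 4.8083, 0.0000 + 4.8083) = (4.8083, 4.8083)
link 1: phi[1] = 45 + 70 = 115 deg
  cos(115 deg) = -0.4226, sin(115 deg) = 0.9063
  joint[2] = (4.8083, 4.8083) + 9.7 * (-0.4226, 0.9063) = (4.8083 + -4.0994, 4.8083 + 8.7912) = (0.7089, 13.5995)
link 2: phi[2] = 45 + 70 + -75 = 40 deg
  cos(40 deg) = 0.7660, sin(40 deg) = 0.6428
  joint[3] = (0.7089, 13.5995) + 2.9 * (0.7660, 0.6428) = (0.7089 + 2.2215, 13.5995 + 1.8641) = (2.9305, 15.4636)
End effector: (2.9305, 15.4636)

Answer: 2.9305 15.4636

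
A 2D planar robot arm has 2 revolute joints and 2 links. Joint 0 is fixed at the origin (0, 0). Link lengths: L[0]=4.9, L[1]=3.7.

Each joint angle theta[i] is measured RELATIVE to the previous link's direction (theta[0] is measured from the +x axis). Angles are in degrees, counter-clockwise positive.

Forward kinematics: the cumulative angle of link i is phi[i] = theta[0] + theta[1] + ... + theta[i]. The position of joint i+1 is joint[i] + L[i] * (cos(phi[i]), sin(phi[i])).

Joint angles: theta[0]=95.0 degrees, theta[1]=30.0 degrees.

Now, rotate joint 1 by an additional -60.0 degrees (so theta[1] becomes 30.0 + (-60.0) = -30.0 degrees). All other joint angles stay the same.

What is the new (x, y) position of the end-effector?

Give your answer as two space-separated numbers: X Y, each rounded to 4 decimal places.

joint[0] = (0.0000, 0.0000)  (base)
link 0: phi[0] = 95 = 95 deg
  cos(95 deg) = -0.0872, sin(95 deg) = 0.9962
  joint[1] = (0.0000, 0.0000) + 4.9 * (-0.0872, 0.9962) = (0.0000 + -0.4271, 0.0000 + 4.8814) = (-0.4271, 4.8814)
link 1: phi[1] = 95 + -30 = 65 deg
  cos(65 deg) = 0.4226, sin(65 deg) = 0.9063
  joint[2] = (-0.4271, 4.8814) + 3.7 * (0.4226, 0.9063) = (-0.4271 + 1.5637, 4.8814 + 3.3533) = (1.1366, 8.2347)
End effector: (1.1366, 8.2347)

Answer: 1.1366 8.2347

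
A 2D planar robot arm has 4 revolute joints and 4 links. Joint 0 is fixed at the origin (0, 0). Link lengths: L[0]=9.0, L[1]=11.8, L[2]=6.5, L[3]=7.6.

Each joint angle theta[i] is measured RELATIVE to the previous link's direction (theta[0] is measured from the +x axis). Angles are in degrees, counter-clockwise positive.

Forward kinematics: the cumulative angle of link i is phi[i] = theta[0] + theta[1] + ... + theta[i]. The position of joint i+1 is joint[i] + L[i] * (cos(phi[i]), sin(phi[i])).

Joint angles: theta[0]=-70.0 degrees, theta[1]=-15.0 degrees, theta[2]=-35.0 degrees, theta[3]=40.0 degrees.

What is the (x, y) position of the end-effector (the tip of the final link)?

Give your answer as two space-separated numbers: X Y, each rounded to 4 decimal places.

joint[0] = (0.0000, 0.0000)  (base)
link 0: phi[0] = -70 = -70 deg
  cos(-70 deg) = 0.3420, sin(-70 deg) = -0.9397
  joint[1] = (0.0000, 0.0000) + 9 * (0.3420, -0.9397) = (0.0000 + 3.0782, 0.0000 + -8.4572) = (3.0782, -8.4572)
link 1: phi[1] = -70 + -15 = -85 deg
  cos(-85 deg) = 0.0872, sin(-85 deg) = -0.9962
  joint[2] = (3.0782, -8.4572) + 11.8 * (0.0872, -0.9962) = (3.0782 + 1.0284, -8.4572 + -11.7551) = (4.1066, -20.2123)
link 2: phi[2] = -70 + -15 + -35 = -120 deg
  cos(-120 deg) = -0.5000, sin(-120 deg) = -0.8660
  joint[3] = (4.1066, -20.2123) + 6.5 * (-0.5000, -0.8660) = (4.1066 + -3.2500, -20.2123 + -5.6292) = (0.8566, -25.8415)
link 3: phi[3] = -70 + -15 + -35 + 40 = -80 deg
  cos(-80 deg) = 0.1736, sin(-80 deg) = -0.9848
  joint[4] = (0.8566, -25.8415) + 7.6 * (0.1736, -0.9848) = (0.8566 + 1.3197, -25.8415 + -7.4845) = (2.1763, -33.3260)
End effector: (2.1763, -33.3260)

Answer: 2.1763 -33.3260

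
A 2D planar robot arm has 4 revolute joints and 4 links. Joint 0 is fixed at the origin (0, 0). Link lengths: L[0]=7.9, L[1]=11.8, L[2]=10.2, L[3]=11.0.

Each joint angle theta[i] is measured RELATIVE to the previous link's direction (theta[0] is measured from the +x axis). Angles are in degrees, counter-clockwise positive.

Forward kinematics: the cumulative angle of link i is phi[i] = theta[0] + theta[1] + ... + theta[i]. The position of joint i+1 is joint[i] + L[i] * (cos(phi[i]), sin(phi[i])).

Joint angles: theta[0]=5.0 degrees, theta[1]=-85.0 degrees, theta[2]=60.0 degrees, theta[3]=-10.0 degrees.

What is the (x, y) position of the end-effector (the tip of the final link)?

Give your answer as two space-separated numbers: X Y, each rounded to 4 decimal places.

joint[0] = (0.0000, 0.0000)  (base)
link 0: phi[0] = 5 = 5 deg
  cos(5 deg) = 0.9962, sin(5 deg) = 0.0872
  joint[1] = (0.0000, 0.0000) + 7.9 * (0.9962, 0.0872) = (0.0000 + 7.8699, 0.0000 + 0.6885) = (7.8699, 0.6885)
link 1: phi[1] = 5 + -85 = -80 deg
  cos(-80 deg) = 0.1736, sin(-80 deg) = -0.9848
  joint[2] = (7.8699, 0.6885) + 11.8 * (0.1736, -0.9848) = (7.8699 + 2.0490, 0.6885 + -11.6207) = (9.9190, -10.9322)
link 2: phi[2] = 5 + -85 + 60 = -20 deg
  cos(-20 deg) = 0.9397, sin(-20 deg) = -0.3420
  joint[3] = (9.9190, -10.9322) + 10.2 * (0.9397, -0.3420) = (9.9190 + 9.5849, -10.9322 + -3.4886) = (19.5039, -14.4208)
link 3: phi[3] = 5 + -85 + 60 + -10 = -30 deg
  cos(-30 deg) = 0.8660, sin(-30 deg) = -0.5000
  joint[4] = (19.5039, -14.4208) + 11 * (0.8660, -0.5000) = (19.5039 + 9.5263, -14.4208 + -5.5000) = (29.0301, -19.9208)
End effector: (29.0301, -19.9208)

Answer: 29.0301 -19.9208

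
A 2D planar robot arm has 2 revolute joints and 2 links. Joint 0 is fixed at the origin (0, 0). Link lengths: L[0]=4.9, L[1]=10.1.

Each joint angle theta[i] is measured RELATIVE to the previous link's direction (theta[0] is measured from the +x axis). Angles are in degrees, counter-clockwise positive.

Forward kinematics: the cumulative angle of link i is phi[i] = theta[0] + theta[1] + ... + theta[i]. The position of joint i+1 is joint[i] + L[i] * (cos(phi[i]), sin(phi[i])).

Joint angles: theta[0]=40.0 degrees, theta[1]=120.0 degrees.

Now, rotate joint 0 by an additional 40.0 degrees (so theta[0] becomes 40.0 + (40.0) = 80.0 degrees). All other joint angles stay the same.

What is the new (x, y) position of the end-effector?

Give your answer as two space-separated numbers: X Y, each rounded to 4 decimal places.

joint[0] = (0.0000, 0.0000)  (base)
link 0: phi[0] = 80 = 80 deg
  cos(80 deg) = 0.1736, sin(80 deg) = 0.9848
  joint[1] = (0.0000, 0.0000) + 4.9 * (0.1736, 0.9848) = (0.0000 + 0.8509, 0.0000 + 4.8256) = (0.8509, 4.8256)
link 1: phi[1] = 80 + 120 = 200 deg
  cos(200 deg) = -0.9397, sin(200 deg) = -0.3420
  joint[2] = (0.8509, 4.8256) + 10.1 * (-0.9397, -0.3420) = (0.8509 + -9.4909, 4.8256 + -3.4544) = (-8.6400, 1.3712)
End effector: (-8.6400, 1.3712)

Answer: -8.6400 1.3712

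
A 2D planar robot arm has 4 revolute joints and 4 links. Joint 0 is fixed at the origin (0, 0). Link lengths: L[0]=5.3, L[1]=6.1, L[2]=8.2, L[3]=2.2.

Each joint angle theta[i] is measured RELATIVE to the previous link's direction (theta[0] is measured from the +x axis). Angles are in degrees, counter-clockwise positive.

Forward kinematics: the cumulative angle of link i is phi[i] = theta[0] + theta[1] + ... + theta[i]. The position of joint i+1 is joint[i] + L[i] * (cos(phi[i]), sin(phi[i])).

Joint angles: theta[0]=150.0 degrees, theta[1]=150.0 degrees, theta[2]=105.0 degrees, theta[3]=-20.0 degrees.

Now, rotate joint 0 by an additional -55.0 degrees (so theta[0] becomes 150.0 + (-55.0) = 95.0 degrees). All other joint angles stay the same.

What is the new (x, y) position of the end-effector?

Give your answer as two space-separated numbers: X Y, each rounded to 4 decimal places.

joint[0] = (0.0000, 0.0000)  (base)
link 0: phi[0] = 95 = 95 deg
  cos(95 deg) = -0.0872, sin(95 deg) = 0.9962
  joint[1] = (0.0000, 0.0000) + 5.3 * (-0.0872, 0.9962) = (0.0000 + -0.4619, 0.0000 + 5.2798) = (-0.4619, 5.2798)
link 1: phi[1] = 95 + 150 = 245 deg
  cos(245 deg) = -0.4226, sin(245 deg) = -0.9063
  joint[2] = (-0.4619, 5.2798) + 6.1 * (-0.4226, -0.9063) = (-0.4619 + -2.5780, 5.2798 + -5.5285) = (-3.0399, -0.2486)
link 2: phi[2] = 95 + 150 + 105 = 350 deg
  cos(350 deg) = 0.9848, sin(350 deg) = -0.1736
  joint[3] = (-3.0399, -0.2486) + 8.2 * (0.9848, -0.1736) = (-3.0399 + 8.0754, -0.2486 + -1.4239) = (5.0355, -1.6726)
link 3: phi[3] = 95 + 150 + 105 + -20 = 330 deg
  cos(330 deg) = 0.8660, sin(330 deg) = -0.5000
  joint[4] = (5.0355, -1.6726) + 2.2 * (0.8660, -0.5000) = (5.0355 + 1.9053, -1.6726 + -1.1000) = (6.9408, -2.7726)
End effector: (6.9408, -2.7726)

Answer: 6.9408 -2.7726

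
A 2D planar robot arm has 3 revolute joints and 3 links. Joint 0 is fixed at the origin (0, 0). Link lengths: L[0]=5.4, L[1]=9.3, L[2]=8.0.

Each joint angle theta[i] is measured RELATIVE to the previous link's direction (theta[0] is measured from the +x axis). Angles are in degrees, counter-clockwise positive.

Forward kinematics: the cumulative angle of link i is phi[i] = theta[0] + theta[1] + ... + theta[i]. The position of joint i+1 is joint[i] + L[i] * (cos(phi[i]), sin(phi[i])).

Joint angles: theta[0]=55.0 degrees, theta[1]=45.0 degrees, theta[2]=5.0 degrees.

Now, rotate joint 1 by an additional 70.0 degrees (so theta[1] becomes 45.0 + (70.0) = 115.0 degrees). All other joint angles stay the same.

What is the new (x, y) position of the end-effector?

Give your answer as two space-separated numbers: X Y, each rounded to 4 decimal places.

Answer: -14.0310 6.7356

Derivation:
joint[0] = (0.0000, 0.0000)  (base)
link 0: phi[0] = 55 = 55 deg
  cos(55 deg) = 0.5736, sin(55 deg) = 0.8192
  joint[1] = (0.0000, 0.0000) + 5.4 * (0.5736, 0.8192) = (0.0000 + 3.0973, 0.0000 + 4.4234) = (3.0973, 4.4234)
link 1: phi[1] = 55 + 115 = 170 deg
  cos(170 deg) = -0.9848, sin(170 deg) = 0.1736
  joint[2] = (3.0973, 4.4234) + 9.3 * (-0.9848, 0.1736) = (3.0973 + -9.1587, 4.4234 + 1.6149) = (-6.0614, 6.0383)
link 2: phi[2] = 55 + 115 + 5 = 175 deg
  cos(175 deg) = -0.9962, sin(175 deg) = 0.0872
  joint[3] = (-6.0614, 6.0383) + 8 * (-0.9962, 0.0872) = (-6.0614 + -7.9696, 6.0383 + 0.6972) = (-14.0310, 6.7356)
End effector: (-14.0310, 6.7356)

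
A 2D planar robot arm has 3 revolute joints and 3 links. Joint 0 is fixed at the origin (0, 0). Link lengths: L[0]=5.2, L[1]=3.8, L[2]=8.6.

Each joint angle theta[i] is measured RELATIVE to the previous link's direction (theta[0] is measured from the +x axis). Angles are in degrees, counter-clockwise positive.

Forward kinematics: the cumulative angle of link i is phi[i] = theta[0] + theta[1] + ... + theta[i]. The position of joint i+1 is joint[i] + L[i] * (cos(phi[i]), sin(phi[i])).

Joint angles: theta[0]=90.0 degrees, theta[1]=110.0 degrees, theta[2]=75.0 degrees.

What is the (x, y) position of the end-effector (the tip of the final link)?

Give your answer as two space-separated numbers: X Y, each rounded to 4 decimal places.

Answer: -2.8213 -4.6670

Derivation:
joint[0] = (0.0000, 0.0000)  (base)
link 0: phi[0] = 90 = 90 deg
  cos(90 deg) = 0.0000, sin(90 deg) = 1.0000
  joint[1] = (0.0000, 0.0000) + 5.2 * (0.0000, 1.0000) = (0.0000 + 0.0000, 0.0000 + 5.2000) = (0.0000, 5.2000)
link 1: phi[1] = 90 + 110 = 200 deg
  cos(200 deg) = -0.9397, sin(200 deg) = -0.3420
  joint[2] = (0.0000, 5.2000) + 3.8 * (-0.9397, -0.3420) = (0.0000 + -3.5708, 5.2000 + -1.2997) = (-3.5708, 3.9003)
link 2: phi[2] = 90 + 110 + 75 = 275 deg
  cos(275 deg) = 0.0872, sin(275 deg) = -0.9962
  joint[3] = (-3.5708, 3.9003) + 8.6 * (0.0872, -0.9962) = (-3.5708 + 0.7495, 3.9003 + -8.5673) = (-2.8213, -4.6670)
End effector: (-2.8213, -4.6670)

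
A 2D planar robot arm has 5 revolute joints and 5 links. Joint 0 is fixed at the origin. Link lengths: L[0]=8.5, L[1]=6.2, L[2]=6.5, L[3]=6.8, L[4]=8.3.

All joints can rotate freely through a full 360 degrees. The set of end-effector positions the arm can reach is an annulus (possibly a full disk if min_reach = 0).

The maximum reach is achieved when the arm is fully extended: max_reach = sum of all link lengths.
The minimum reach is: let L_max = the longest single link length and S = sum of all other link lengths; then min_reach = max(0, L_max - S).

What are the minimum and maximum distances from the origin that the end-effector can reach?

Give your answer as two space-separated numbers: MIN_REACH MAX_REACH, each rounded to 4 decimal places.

Link lengths: [8.5, 6.2, 6.5, 6.8, 8.3]
max_reach = 8.5 + 6.2 + 6.5 + 6.8 + 8.3 = 36.3
L_max = max([8.5, 6.2, 6.5, 6.8, 8.3]) = 8.5
S (sum of others) = 36.3 - 8.5 = 27.8
min_reach = max(0, 8.5 - 27.8) = max(0, -19.3) = 0

Answer: 0.0000 36.3000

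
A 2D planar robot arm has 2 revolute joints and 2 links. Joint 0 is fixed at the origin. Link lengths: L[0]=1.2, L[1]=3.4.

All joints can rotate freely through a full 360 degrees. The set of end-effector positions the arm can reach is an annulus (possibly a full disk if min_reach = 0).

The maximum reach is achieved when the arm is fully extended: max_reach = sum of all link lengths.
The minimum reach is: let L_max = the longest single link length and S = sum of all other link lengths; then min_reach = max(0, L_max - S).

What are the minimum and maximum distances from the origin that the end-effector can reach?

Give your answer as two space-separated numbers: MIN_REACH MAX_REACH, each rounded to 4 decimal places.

Answer: 2.2000 4.6000

Derivation:
Link lengths: [1.2, 3.4]
max_reach = 1.2 + 3.4 = 4.6
L_max = max([1.2, 3.4]) = 3.4
S (sum of others) = 4.6 - 3.4 = 1.2
min_reach = max(0, 3.4 - 1.2) = max(0, 2.2) = 2.2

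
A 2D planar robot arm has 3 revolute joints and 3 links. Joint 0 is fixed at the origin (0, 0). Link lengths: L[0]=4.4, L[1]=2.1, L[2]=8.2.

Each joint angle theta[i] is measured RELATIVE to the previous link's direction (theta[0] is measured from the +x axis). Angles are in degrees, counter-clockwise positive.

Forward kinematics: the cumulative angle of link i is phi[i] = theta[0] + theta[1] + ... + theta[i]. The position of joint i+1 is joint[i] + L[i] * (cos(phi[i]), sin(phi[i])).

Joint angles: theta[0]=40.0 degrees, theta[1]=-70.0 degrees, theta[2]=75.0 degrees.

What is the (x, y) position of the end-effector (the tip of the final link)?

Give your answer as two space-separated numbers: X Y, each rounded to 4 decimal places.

Answer: 10.9875 7.5765

Derivation:
joint[0] = (0.0000, 0.0000)  (base)
link 0: phi[0] = 40 = 40 deg
  cos(40 deg) = 0.7660, sin(40 deg) = 0.6428
  joint[1] = (0.0000, 0.0000) + 4.4 * (0.7660, 0.6428) = (0.0000 + 3.3706, 0.0000 + 2.8283) = (3.3706, 2.8283)
link 1: phi[1] = 40 + -70 = -30 deg
  cos(-30 deg) = 0.8660, sin(-30 deg) = -0.5000
  joint[2] = (3.3706, 2.8283) + 2.1 * (0.8660, -0.5000) = (3.3706 + 1.8187, 2.8283 + -1.0500) = (5.1892, 1.7783)
link 2: phi[2] = 40 + -70 + 75 = 45 deg
  cos(45 deg) = 0.7071, sin(45 deg) = 0.7071
  joint[3] = (5.1892, 1.7783) + 8.2 * (0.7071, 0.7071) = (5.1892 + 5.7983, 1.7783 + 5.7983) = (10.9875, 7.5765)
End effector: (10.9875, 7.5765)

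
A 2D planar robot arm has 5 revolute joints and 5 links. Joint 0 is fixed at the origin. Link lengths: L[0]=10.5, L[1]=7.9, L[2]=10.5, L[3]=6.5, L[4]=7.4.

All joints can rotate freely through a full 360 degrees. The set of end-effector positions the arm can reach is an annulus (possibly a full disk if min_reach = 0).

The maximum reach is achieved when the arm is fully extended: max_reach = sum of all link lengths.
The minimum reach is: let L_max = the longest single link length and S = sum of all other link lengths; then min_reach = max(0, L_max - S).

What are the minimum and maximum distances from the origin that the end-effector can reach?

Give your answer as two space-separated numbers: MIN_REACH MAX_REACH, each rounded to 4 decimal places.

Answer: 0.0000 42.8000

Derivation:
Link lengths: [10.5, 7.9, 10.5, 6.5, 7.4]
max_reach = 10.5 + 7.9 + 10.5 + 6.5 + 7.4 = 42.8
L_max = max([10.5, 7.9, 10.5, 6.5, 7.4]) = 10.5
S (sum of others) = 42.8 - 10.5 = 32.3
min_reach = max(0, 10.5 - 32.3) = max(0, -21.8) = 0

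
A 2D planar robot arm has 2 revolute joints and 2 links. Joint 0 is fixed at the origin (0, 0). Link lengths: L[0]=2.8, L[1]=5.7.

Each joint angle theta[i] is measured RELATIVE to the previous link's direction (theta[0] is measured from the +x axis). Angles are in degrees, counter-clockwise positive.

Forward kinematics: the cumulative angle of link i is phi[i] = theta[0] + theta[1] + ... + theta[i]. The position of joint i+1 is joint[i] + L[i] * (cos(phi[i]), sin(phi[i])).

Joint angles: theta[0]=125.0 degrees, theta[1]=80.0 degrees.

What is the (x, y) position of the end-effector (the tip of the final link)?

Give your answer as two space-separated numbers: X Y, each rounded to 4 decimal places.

joint[0] = (0.0000, 0.0000)  (base)
link 0: phi[0] = 125 = 125 deg
  cos(125 deg) = -0.5736, sin(125 deg) = 0.8192
  joint[1] = (0.0000, 0.0000) + 2.8 * (-0.5736, 0.8192) = (0.0000 + -1.6060, 0.0000 + 2.2936) = (-1.6060, 2.2936)
link 1: phi[1] = 125 + 80 = 205 deg
  cos(205 deg) = -0.9063, sin(205 deg) = -0.4226
  joint[2] = (-1.6060, 2.2936) + 5.7 * (-0.9063, -0.4226) = (-1.6060 + -5.1660, 2.2936 + -2.4089) = (-6.7720, -0.1153)
End effector: (-6.7720, -0.1153)

Answer: -6.7720 -0.1153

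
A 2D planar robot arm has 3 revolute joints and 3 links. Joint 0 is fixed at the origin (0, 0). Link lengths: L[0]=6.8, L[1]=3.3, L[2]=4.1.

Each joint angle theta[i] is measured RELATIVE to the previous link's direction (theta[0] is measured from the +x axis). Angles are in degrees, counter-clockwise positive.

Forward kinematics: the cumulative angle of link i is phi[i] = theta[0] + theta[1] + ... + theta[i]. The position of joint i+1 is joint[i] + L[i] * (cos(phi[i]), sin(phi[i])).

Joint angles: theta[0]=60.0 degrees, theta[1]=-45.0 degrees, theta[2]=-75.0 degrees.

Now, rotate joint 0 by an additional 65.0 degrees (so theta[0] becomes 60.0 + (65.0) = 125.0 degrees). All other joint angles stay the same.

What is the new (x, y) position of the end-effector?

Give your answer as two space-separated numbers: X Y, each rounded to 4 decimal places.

joint[0] = (0.0000, 0.0000)  (base)
link 0: phi[0] = 125 = 125 deg
  cos(125 deg) = -0.5736, sin(125 deg) = 0.8192
  joint[1] = (0.0000, 0.0000) + 6.8 * (-0.5736, 0.8192) = (0.0000 + -3.9003, 0.0000 + 5.5702) = (-3.9003, 5.5702)
link 1: phi[1] = 125 + -45 = 80 deg
  cos(80 deg) = 0.1736, sin(80 deg) = 0.9848
  joint[2] = (-3.9003, 5.5702) + 3.3 * (0.1736, 0.9848) = (-3.9003 + 0.5730, 5.5702 + 3.2499) = (-3.3273, 8.8201)
link 2: phi[2] = 125 + -45 + -75 = 5 deg
  cos(5 deg) = 0.9962, sin(5 deg) = 0.0872
  joint[3] = (-3.3273, 8.8201) + 4.1 * (0.9962, 0.0872) = (-3.3273 + 4.0844, 8.8201 + 0.3573) = (0.7571, 9.1774)
End effector: (0.7571, 9.1774)

Answer: 0.7571 9.1774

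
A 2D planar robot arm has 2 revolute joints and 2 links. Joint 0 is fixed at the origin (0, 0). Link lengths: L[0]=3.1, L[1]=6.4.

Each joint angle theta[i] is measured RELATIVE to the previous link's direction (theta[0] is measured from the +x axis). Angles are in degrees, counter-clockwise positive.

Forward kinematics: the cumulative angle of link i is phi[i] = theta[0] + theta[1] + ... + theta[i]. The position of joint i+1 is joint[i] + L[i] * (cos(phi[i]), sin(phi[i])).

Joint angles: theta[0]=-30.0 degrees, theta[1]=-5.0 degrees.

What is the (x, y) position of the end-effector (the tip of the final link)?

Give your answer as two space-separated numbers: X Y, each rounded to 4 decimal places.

joint[0] = (0.0000, 0.0000)  (base)
link 0: phi[0] = -30 = -30 deg
  cos(-30 deg) = 0.8660, sin(-30 deg) = -0.5000
  joint[1] = (0.0000, 0.0000) + 3.1 * (0.8660, -0.5000) = (0.0000 + 2.6847, 0.0000 + -1.5500) = (2.6847, -1.5500)
link 1: phi[1] = -30 + -5 = -35 deg
  cos(-35 deg) = 0.8192, sin(-35 deg) = -0.5736
  joint[2] = (2.6847, -1.5500) + 6.4 * (0.8192, -0.5736) = (2.6847 + 5.2426, -1.5500 + -3.6709) = (7.9273, -5.2209)
End effector: (7.9273, -5.2209)

Answer: 7.9273 -5.2209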